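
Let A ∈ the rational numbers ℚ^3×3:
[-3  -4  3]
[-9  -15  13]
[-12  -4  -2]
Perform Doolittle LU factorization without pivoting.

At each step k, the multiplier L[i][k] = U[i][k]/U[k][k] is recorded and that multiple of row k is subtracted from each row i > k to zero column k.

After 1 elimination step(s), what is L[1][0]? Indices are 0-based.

L[1][0] = 3

k=0: U[0][0]=-3
  eliminate (1,0): mult=3, new row 1: (0, -3, 4); set L[1][0]=3
  eliminate (2,0): mult=4, new row 2: (0, 12, -14); set L[2][0]=4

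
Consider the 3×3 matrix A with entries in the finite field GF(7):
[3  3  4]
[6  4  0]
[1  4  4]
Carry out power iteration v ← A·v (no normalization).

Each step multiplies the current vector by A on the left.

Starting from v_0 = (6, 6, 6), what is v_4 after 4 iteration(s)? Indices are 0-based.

v_4 = (2, 3, 1)

v_0 = (6, 6, 6).
v_1 = A·v_0 = (4, 4, 5).
v_2 = A·v_1 = (2, 5, 5).
v_3 = A·v_2 = (6, 4, 0).
v_4 = A·v_3 = (2, 3, 1).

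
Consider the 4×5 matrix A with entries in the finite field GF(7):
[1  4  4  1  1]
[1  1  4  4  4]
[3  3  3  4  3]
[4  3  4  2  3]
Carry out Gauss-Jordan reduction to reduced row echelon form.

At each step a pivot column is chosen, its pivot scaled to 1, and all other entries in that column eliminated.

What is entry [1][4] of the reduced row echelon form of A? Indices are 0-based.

pivot(0,0)=1: scale R0 → (1, 4, 4, 1, 1)
  clear (1,0): R1 −= (1)R0 → (0, 4, 0, 3, 3)
  clear (2,0): R2 −= (3)R0 → (0, 5, 5, 1, 0)
  clear (3,0): R3 −= (4)R0 → (0, 1, 2, 5, 6)
pivot(1,1)=4: scale R1 → (0, 1, 0, 6, 6)
  clear (0,1): R0 −= (4)R1 → (1, 0, 4, 5, 5)
  clear (2,1): R2 −= (5)R1 → (0, 0, 5, 6, 5)
  clear (3,1): R3 −= (1)R1 → (0, 0, 2, 6, 0)
pivot(2,2)=5: scale R2 → (0, 0, 1, 4, 1)
  clear (0,2): R0 −= (4)R2 → (1, 0, 0, 3, 1)
  clear (3,2): R3 −= (2)R2 → (0, 0, 0, 5, 5)
pivot(3,3)=5: scale R3 → (0, 0, 0, 1, 1)
  clear (0,3): R0 −= (3)R3 → (1, 0, 0, 0, 5)
  clear (1,3): R1 −= (6)R3 → (0, 1, 0, 0, 0)
  clear (2,3): R2 −= (4)R3 → (0, 0, 1, 0, 4)

M[1][4] = 0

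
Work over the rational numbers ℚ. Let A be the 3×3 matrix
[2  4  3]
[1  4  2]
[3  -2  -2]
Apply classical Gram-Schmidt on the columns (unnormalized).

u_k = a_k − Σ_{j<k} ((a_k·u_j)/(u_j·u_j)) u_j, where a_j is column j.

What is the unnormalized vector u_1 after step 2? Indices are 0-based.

u_1 = (22/7, 25/7, -23/7)

Step 1: u_0 = a_0 = (2, 1, 3).
Step 2: u_1 = a_1 − (3/7)·u_0 = (22/7, 25/7, -23/7).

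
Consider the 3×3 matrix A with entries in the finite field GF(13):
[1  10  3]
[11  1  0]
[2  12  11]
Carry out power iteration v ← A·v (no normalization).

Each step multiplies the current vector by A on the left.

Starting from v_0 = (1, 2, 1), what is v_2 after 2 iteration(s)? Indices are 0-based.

v_2 = (5, 4, 0)

v_0 = (1, 2, 1).
v_1 = A·v_0 = (11, 0, 11).
v_2 = A·v_1 = (5, 4, 0).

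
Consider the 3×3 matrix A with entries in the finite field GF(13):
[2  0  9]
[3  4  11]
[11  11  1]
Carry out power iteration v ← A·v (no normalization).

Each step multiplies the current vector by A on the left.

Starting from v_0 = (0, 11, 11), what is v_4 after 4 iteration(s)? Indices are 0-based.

v_4 = (5, 11, 7)

v_0 = (0, 11, 11).
v_1 = A·v_0 = (8, 9, 2).
v_2 = A·v_1 = (8, 4, 7).
v_3 = A·v_2 = (1, 0, 9).
v_4 = A·v_3 = (5, 11, 7).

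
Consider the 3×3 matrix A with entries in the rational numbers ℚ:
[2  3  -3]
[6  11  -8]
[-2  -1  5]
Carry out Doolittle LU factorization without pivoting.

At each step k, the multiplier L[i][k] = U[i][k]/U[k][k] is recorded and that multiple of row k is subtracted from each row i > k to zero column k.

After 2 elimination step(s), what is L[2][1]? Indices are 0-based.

k=0: U[0][0]=2
  eliminate (1,0): mult=3, new row 1: (0, 2, 1); set L[1][0]=3
  eliminate (2,0): mult=-1, new row 2: (0, 2, 2); set L[2][0]=-1
k=1: U[1][1]=2
  eliminate (2,1): mult=1, new row 2: (0, 0, 1); set L[2][1]=1

L[2][1] = 1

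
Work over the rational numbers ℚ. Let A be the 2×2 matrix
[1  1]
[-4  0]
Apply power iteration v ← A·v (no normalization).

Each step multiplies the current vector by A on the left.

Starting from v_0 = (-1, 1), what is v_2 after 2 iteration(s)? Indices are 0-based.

v_0 = (-1, 1).
v_1 = A·v_0 = (0, 4).
v_2 = A·v_1 = (4, 0).

v_2 = (4, 0)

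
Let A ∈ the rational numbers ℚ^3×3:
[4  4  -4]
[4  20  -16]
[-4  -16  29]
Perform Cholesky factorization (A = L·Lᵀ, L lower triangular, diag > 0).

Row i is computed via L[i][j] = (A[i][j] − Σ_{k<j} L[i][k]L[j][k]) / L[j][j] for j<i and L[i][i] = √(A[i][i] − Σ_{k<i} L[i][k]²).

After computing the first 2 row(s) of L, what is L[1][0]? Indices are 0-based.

L[1][0] = 2

Step 1: L[0][0] = √(4) = 2.
  L[1][0] = (4) / L[0][0] = 2.
Step 2: L[1][1] = √(16) = 4.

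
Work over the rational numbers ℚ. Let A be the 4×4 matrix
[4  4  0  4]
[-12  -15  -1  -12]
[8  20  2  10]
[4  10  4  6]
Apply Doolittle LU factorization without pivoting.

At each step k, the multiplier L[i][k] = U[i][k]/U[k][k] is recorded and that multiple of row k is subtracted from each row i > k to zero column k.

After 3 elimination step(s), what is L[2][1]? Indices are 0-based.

[col 0] pivot 4
  R1 -= -3*R0 → (0, -3, -1, 0)  (L[1][0] := -3)
  R2 -= 2*R0 → (0, 12, 2, 2)  (L[2][0] := 2)
  R3 -= 1*R0 → (0, 6, 4, 2)  (L[3][0] := 1)
[col 1] pivot -3
  R2 -= -4*R1 → (0, 0, -2, 2)  (L[2][1] := -4)
  R3 -= -2*R1 → (0, 0, 2, 2)  (L[3][1] := -2)
[col 2] pivot -2
  R3 -= -1*R2 → (0, 0, 0, 4)  (L[3][2] := -1)

L[2][1] = -4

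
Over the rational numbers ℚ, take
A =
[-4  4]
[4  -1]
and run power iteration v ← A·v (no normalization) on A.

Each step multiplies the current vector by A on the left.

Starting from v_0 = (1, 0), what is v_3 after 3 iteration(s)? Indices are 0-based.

v_3 = (-208, 148)

v_0 = (1, 0).
v_1 = A·v_0 = (-4, 4).
v_2 = A·v_1 = (32, -20).
v_3 = A·v_2 = (-208, 148).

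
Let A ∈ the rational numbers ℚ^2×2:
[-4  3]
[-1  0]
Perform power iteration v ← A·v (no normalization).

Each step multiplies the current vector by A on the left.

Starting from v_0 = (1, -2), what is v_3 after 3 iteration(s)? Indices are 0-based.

v_0 = (1, -2).
v_1 = A·v_0 = (-10, -1).
v_2 = A·v_1 = (37, 10).
v_3 = A·v_2 = (-118, -37).

v_3 = (-118, -37)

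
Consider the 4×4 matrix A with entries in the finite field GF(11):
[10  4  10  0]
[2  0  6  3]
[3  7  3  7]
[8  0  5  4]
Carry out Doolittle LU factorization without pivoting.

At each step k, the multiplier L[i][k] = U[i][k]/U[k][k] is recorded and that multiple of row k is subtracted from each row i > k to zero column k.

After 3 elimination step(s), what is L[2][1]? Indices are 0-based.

L[2][1] = 1

k=0: U[0][0]=10
  eliminate (1,0): mult=9, new row 1: (0, 8, 4, 3); set L[1][0]=9
  eliminate (2,0): mult=8, new row 2: (0, 8, 0, 7); set L[2][0]=8
  eliminate (3,0): mult=3, new row 3: (0, 10, 8, 4); set L[3][0]=3
k=1: U[1][1]=8
  eliminate (2,1): mult=1, new row 2: (0, 0, 7, 4); set L[2][1]=1
  eliminate (3,1): mult=4, new row 3: (0, 0, 3, 3); set L[3][1]=4
k=2: U[2][2]=7
  eliminate (3,2): mult=2, new row 3: (0, 0, 0, 6); set L[3][2]=2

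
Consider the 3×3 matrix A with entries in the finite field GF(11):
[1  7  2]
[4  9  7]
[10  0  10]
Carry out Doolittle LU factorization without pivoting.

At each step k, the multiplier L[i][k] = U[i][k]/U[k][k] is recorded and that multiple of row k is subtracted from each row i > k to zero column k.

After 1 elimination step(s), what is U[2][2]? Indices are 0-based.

U[2][2] = 1

[col 0] pivot 1
  R1 -= 4*R0 → (0, 3, 10)  (L[1][0] := 4)
  R2 -= 10*R0 → (0, 7, 1)  (L[2][0] := 10)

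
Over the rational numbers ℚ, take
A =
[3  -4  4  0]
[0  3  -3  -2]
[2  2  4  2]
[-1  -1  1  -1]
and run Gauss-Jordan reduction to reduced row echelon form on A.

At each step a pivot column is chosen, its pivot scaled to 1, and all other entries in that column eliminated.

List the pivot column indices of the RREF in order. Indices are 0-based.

pivot columns: 0, 1, 2, 3

step 1: normalize row 0 (÷3) = (1, -4/3, 4/3, 0)
  row 2: subtract 2×row0 = (0, 14/3, 4/3, 2)
  row 3: subtract -1×row0 = (0, -7/3, 7/3, -1)
step 2: normalize row 1 (÷3) = (0, 1, -1, -2/3)
  row 0: subtract -4/3×row1 = (1, 0, 0, -8/9)
  row 2: subtract 14/3×row1 = (0, 0, 6, 46/9)
  row 3: subtract -7/3×row1 = (0, 0, 0, -23/9)
step 3: normalize row 2 (÷6) = (0, 0, 1, 23/27)
  row 1: subtract -1×row2 = (0, 1, 0, 5/27)
step 4: normalize row 3 (÷-23/9) = (0, 0, 0, 1)
  row 0: subtract -8/9×row3 = (1, 0, 0, 0)
  row 1: subtract 5/27×row3 = (0, 1, 0, 0)
  row 2: subtract 23/27×row3 = (0, 0, 1, 0)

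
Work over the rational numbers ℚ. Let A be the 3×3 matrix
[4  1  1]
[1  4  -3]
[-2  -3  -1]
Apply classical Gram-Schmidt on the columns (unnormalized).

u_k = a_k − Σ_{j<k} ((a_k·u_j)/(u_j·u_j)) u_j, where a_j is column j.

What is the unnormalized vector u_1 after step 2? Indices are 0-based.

Step 1: u_0 = a_0 = (4, 1, -2).
Step 2: u_1 = a_1 − (2/3)·u_0 = (-5/3, 10/3, -5/3).

u_1 = (-5/3, 10/3, -5/3)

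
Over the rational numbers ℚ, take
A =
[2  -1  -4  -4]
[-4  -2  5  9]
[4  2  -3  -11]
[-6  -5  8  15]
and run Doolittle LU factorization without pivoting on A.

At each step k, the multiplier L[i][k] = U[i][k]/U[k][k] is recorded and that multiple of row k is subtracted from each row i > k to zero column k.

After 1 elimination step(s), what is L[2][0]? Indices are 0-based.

[col 0] pivot 2
  R1 -= -2*R0 → (0, -4, -3, 1)  (L[1][0] := -2)
  R2 -= 2*R0 → (0, 4, 5, -3)  (L[2][0] := 2)
  R3 -= -3*R0 → (0, -8, -4, 3)  (L[3][0] := -3)

L[2][0] = 2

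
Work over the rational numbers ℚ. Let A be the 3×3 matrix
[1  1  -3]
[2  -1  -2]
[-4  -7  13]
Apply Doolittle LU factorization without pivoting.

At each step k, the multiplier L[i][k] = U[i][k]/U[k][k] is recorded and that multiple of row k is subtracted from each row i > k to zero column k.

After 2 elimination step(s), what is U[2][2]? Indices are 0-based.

Step 1: pivot at (0,0) is 1.
  row1 ← row1 − (2)·row0  ⇒  L[1][0]=2, U row1=(0, -3, 4)
  row2 ← row2 − (-4)·row0  ⇒  L[2][0]=-4, U row2=(0, -3, 1)
Step 2: pivot at (1,1) is -3.
  row2 ← row2 − (1)·row1  ⇒  L[2][1]=1, U row2=(0, 0, -3)

U[2][2] = -3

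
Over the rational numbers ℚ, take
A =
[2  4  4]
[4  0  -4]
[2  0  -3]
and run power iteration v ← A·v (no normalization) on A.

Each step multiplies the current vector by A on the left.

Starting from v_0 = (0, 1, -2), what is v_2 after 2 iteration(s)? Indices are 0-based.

v_0 = (0, 1, -2).
v_1 = A·v_0 = (-4, 8, 6).
v_2 = A·v_1 = (48, -40, -26).

v_2 = (48, -40, -26)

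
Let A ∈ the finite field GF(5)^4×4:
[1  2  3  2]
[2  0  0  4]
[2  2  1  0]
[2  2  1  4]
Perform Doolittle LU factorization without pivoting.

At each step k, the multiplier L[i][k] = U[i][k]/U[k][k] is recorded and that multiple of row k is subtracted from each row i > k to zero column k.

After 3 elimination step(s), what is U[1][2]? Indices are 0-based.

k=0: U[0][0]=1
  eliminate (1,0): mult=2, new row 1: (0, 1, 4, 0); set L[1][0]=2
  eliminate (2,0): mult=2, new row 2: (0, 3, 0, 1); set L[2][0]=2
  eliminate (3,0): mult=2, new row 3: (0, 3, 0, 0); set L[3][0]=2
k=1: U[1][1]=1
  eliminate (2,1): mult=3, new row 2: (0, 0, 3, 1); set L[2][1]=3
  eliminate (3,1): mult=3, new row 3: (0, 0, 3, 0); set L[3][1]=3
k=2: U[2][2]=3
  eliminate (3,2): mult=1, new row 3: (0, 0, 0, 4); set L[3][2]=1

U[1][2] = 4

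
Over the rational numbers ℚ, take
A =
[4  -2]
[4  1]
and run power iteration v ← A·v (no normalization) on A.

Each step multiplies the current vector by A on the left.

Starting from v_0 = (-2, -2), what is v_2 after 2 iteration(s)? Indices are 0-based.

v_0 = (-2, -2).
v_1 = A·v_0 = (-4, -10).
v_2 = A·v_1 = (4, -26).

v_2 = (4, -26)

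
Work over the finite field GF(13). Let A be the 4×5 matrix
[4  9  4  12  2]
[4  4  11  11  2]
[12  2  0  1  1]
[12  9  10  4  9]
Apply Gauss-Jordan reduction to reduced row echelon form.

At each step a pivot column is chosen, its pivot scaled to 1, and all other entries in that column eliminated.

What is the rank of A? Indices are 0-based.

step 1: normalize row 0 (÷4) = (1, 12, 1, 3, 7)
  row 1: subtract 4×row0 = (0, 8, 7, 12, 0)
  row 2: subtract 12×row0 = (0, 1, 1, 4, 8)
  row 3: subtract 12×row0 = (0, 8, 11, 7, 3)
step 2: normalize row 1 (÷8) = (0, 1, 9, 8, 0)
  row 0: subtract 12×row1 = (1, 0, 10, 11, 7)
  row 2: subtract 1×row1 = (0, 0, 5, 9, 8)
  row 3: subtract 8×row1 = (0, 0, 4, 8, 3)
step 3: normalize row 2 (÷5) = (0, 0, 1, 7, 12)
  row 0: subtract 10×row2 = (1, 0, 0, 6, 4)
  row 1: subtract 9×row2 = (0, 1, 0, 10, 9)
  row 3: subtract 4×row2 = (0, 0, 0, 6, 7)
step 4: normalize row 3 (÷6) = (0, 0, 0, 1, 12)
  row 0: subtract 6×row3 = (1, 0, 0, 0, 10)
  row 1: subtract 10×row3 = (0, 1, 0, 0, 6)
  row 2: subtract 7×row3 = (0, 0, 1, 0, 6)

rank = 4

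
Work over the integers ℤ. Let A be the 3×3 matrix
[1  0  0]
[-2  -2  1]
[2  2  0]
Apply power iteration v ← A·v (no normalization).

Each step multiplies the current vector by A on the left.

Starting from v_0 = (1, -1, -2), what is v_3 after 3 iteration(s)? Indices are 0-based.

v_0 = (1, -1, -2).
v_1 = A·v_0 = (1, -2, 0).
v_2 = A·v_1 = (1, 2, -2).
v_3 = A·v_2 = (1, -8, 6).

v_3 = (1, -8, 6)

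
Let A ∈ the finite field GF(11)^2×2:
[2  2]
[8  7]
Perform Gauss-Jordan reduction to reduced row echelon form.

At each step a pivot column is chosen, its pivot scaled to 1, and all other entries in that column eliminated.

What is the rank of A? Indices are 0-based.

step 1: normalize row 0 (÷2) = (1, 1)
  row 1: subtract 8×row0 = (0, 10)
step 2: normalize row 1 (÷10) = (0, 1)
  row 0: subtract 1×row1 = (1, 0)

rank = 2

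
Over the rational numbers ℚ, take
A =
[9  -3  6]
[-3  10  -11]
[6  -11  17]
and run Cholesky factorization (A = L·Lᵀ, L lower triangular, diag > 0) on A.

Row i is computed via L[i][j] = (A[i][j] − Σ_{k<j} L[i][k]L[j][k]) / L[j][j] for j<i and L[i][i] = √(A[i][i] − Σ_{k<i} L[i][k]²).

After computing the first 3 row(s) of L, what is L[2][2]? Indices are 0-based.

L[2][2] = 2

Step 1: L[0][0] = √(9) = 3.
  L[1][0] = (-3) / L[0][0] = -1.
Step 2: L[1][1] = √(9) = 3.
  L[2][0] = (6) / L[0][0] = 2.
  L[2][1] = (-9) / L[1][1] = -3.
Step 3: L[2][2] = √(4) = 2.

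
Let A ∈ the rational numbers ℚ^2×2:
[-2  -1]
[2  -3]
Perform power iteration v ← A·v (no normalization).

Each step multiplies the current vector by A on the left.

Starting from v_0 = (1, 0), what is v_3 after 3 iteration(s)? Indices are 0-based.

v_3 = (6, 34)

v_0 = (1, 0).
v_1 = A·v_0 = (-2, 2).
v_2 = A·v_1 = (2, -10).
v_3 = A·v_2 = (6, 34).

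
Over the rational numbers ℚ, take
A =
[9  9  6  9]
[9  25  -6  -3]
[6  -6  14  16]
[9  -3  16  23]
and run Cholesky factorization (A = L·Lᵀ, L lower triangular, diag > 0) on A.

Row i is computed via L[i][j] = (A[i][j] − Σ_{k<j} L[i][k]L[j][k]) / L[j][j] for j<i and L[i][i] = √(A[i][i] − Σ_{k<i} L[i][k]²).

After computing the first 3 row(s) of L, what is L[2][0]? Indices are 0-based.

L[2][0] = 2

Step 1: L[0][0] = √(9) = 3.
  L[1][0] = (9) / L[0][0] = 3.
Step 2: L[1][1] = √(16) = 4.
  L[2][0] = (6) / L[0][0] = 2.
  L[2][1] = (-12) / L[1][1] = -3.
Step 3: L[2][2] = √(1) = 1.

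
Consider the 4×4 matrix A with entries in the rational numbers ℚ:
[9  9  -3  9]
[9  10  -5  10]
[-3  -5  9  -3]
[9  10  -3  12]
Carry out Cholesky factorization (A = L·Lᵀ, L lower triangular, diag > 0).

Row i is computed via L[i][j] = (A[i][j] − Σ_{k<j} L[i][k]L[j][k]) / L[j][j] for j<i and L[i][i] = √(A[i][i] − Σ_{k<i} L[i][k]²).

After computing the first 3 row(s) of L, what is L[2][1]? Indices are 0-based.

Step 1: L[0][0] = √(9) = 3.
  L[1][0] = (9) / L[0][0] = 3.
Step 2: L[1][1] = √(1) = 1.
  L[2][0] = (-3) / L[0][0] = -1.
  L[2][1] = (-2) / L[1][1] = -2.
Step 3: L[2][2] = √(4) = 2.

L[2][1] = -2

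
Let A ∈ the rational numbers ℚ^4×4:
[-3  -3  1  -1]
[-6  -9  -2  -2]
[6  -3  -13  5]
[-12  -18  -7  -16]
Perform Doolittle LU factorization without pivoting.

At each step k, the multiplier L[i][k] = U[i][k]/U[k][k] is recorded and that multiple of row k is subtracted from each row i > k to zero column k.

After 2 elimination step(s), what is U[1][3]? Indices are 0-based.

Step 1: pivot at (0,0) is -3.
  row1 ← row1 − (2)·row0  ⇒  L[1][0]=2, U row1=(0, -3, -4, 0)
  row2 ← row2 − (-2)·row0  ⇒  L[2][0]=-2, U row2=(0, -9, -11, 3)
  row3 ← row3 − (4)·row0  ⇒  L[3][0]=4, U row3=(0, -6, -11, -12)
Step 2: pivot at (1,1) is -3.
  row2 ← row2 − (3)·row1  ⇒  L[2][1]=3, U row2=(0, 0, 1, 3)
  row3 ← row3 − (2)·row1  ⇒  L[3][1]=2, U row3=(0, 0, -3, -12)

U[1][3] = 0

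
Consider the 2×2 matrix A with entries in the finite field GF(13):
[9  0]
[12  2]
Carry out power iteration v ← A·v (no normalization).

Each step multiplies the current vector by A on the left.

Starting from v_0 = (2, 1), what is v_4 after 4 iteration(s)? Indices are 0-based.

v_0 = (2, 1).
v_1 = A·v_0 = (5, 0).
v_2 = A·v_1 = (6, 8).
v_3 = A·v_2 = (2, 10).
v_4 = A·v_3 = (5, 5).

v_4 = (5, 5)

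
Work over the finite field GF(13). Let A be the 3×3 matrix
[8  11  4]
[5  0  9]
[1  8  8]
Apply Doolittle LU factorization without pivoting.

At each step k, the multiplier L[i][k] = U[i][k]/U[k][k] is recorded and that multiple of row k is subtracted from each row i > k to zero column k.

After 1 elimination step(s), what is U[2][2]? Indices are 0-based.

k=0: U[0][0]=8
  eliminate (1,0): mult=12, new row 1: (0, 11, 0); set L[1][0]=12
  eliminate (2,0): mult=5, new row 2: (0, 5, 1); set L[2][0]=5

U[2][2] = 1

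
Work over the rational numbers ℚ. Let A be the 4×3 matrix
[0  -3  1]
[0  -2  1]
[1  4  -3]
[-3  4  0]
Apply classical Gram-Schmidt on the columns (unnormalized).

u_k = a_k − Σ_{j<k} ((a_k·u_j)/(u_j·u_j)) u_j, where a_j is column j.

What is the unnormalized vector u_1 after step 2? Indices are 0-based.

u_1 = (-3, -2, 24/5, 8/5)

Step 1: u_0 = a_0 = (0, 0, 1, -3).
Step 2: u_1 = a_1 − (-4/5)·u_0 = (-3, -2, 24/5, 8/5).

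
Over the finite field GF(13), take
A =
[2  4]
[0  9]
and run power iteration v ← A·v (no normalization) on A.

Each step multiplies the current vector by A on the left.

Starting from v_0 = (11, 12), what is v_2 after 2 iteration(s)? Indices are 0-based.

v_2 = (0, 10)

v_0 = (11, 12).
v_1 = A·v_0 = (5, 4).
v_2 = A·v_1 = (0, 10).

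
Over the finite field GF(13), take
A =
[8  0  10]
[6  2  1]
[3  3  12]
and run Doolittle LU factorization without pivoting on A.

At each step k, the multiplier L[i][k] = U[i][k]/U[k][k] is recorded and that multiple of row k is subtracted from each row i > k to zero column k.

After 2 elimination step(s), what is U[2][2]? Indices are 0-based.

U[2][2] = 5

[col 0] pivot 8
  R1 -= 4*R0 → (0, 2, 0)  (L[1][0] := 4)
  R2 -= 2*R0 → (0, 3, 5)  (L[2][0] := 2)
[col 1] pivot 2
  R2 -= 8*R1 → (0, 0, 5)  (L[2][1] := 8)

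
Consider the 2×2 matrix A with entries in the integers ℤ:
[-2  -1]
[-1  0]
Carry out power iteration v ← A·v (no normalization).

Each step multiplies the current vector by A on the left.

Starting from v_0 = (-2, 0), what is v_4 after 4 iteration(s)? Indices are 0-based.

v_0 = (-2, 0).
v_1 = A·v_0 = (4, 2).
v_2 = A·v_1 = (-10, -4).
v_3 = A·v_2 = (24, 10).
v_4 = A·v_3 = (-58, -24).

v_4 = (-58, -24)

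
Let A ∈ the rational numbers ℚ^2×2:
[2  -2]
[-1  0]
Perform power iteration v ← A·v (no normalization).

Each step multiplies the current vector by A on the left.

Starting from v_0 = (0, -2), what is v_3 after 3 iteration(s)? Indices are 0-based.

v_3 = (24, -8)

v_0 = (0, -2).
v_1 = A·v_0 = (4, 0).
v_2 = A·v_1 = (8, -4).
v_3 = A·v_2 = (24, -8).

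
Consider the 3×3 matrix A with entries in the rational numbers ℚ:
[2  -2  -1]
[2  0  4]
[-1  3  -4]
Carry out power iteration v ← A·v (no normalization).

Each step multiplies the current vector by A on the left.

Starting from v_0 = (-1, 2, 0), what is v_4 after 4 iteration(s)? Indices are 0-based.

v_4 = (41, 632, -1092)

v_0 = (-1, 2, 0).
v_1 = A·v_0 = (-6, -2, 7).
v_2 = A·v_1 = (-15, 16, -28).
v_3 = A·v_2 = (-34, -142, 175).
v_4 = A·v_3 = (41, 632, -1092).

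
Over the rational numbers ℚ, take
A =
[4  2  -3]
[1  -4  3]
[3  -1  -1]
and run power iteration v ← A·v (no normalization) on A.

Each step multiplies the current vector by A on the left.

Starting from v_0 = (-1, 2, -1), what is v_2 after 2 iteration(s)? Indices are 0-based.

v_2 = (0, 39, 25)

v_0 = (-1, 2, -1).
v_1 = A·v_0 = (3, -12, -4).
v_2 = A·v_1 = (0, 39, 25).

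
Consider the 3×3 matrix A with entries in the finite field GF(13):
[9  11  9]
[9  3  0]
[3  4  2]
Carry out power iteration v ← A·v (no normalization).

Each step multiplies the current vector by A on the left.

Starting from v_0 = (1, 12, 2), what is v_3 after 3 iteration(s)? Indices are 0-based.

v_0 = (1, 12, 2).
v_1 = A·v_0 = (3, 6, 3).
v_2 = A·v_1 = (3, 6, 0).
v_3 = A·v_2 = (2, 6, 7).

v_3 = (2, 6, 7)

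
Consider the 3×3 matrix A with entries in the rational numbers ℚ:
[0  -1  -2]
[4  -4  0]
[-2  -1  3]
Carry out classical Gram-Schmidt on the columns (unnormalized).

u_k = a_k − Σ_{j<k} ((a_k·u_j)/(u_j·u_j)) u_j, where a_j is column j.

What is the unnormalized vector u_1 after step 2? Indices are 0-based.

Step 1: u_0 = a_0 = (0, 4, -2).
Step 2: u_1 = a_1 − (-7/10)·u_0 = (-1, -6/5, -12/5).

u_1 = (-1, -6/5, -12/5)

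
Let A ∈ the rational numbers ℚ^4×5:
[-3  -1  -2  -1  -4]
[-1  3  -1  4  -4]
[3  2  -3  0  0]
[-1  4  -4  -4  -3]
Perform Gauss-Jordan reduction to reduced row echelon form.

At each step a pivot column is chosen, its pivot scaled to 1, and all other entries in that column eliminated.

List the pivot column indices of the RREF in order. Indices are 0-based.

[1] R0 /= -3  ⇒  (1, 1/3, 2/3, 1/3, 4/3)
     R1 -= -1·R0  ⇒  (0, 10/3, -1/3, 13/3, -8/3)
     R2 -= 3·R0  ⇒  (0, 1, -5, -1, -4)
     R3 -= -1·R0  ⇒  (0, 13/3, -10/3, -11/3, -5/3)
[2] R1 /= 10/3  ⇒  (0, 1, -1/10, 13/10, -4/5)
     R0 -= 1/3·R1  ⇒  (1, 0, 7/10, -1/10, 8/5)
     R2 -= 1·R1  ⇒  (0, 0, -49/10, -23/10, -16/5)
     R3 -= 13/3·R1  ⇒  (0, 0, -29/10, -93/10, 9/5)
[3] R2 /= -49/10  ⇒  (0, 0, 1, 23/49, 32/49)
     R0 -= 7/10·R2  ⇒  (1, 0, 0, -3/7, 8/7)
     R1 -= -1/10·R2  ⇒  (0, 1, 0, 66/49, -36/49)
     R3 -= -29/10·R2  ⇒  (0, 0, 0, -389/49, 181/49)
[4] R3 /= -389/49  ⇒  (0, 0, 0, 1, -181/389)
     R0 -= -3/7·R3  ⇒  (1, 0, 0, 0, 367/389)
     R1 -= 66/49·R3  ⇒  (0, 1, 0, 0, -42/389)
     R2 -= 23/49·R3  ⇒  (0, 0, 1, 0, 339/389)

pivot columns: 0, 1, 2, 3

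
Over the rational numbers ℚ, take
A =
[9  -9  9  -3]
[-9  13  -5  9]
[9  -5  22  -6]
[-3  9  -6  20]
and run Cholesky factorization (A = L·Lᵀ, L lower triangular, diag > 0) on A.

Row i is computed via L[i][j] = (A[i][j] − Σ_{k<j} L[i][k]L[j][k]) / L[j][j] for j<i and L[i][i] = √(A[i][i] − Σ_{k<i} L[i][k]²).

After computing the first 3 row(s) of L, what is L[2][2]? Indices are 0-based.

Step 1: L[0][0] = √(9) = 3.
  L[1][0] = (-9) / L[0][0] = -3.
Step 2: L[1][1] = √(4) = 2.
  L[2][0] = (9) / L[0][0] = 3.
  L[2][1] = (4) / L[1][1] = 2.
Step 3: L[2][2] = √(9) = 3.

L[2][2] = 3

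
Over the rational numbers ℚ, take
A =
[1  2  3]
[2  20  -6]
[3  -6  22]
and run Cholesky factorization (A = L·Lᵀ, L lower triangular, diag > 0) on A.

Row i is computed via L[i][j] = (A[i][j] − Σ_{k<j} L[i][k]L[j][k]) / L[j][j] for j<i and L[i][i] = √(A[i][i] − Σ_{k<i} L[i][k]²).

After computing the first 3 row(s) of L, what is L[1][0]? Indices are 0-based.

L[1][0] = 2

Step 1: L[0][0] = √(1) = 1.
  L[1][0] = (2) / L[0][0] = 2.
Step 2: L[1][1] = √(16) = 4.
  L[2][0] = (3) / L[0][0] = 3.
  L[2][1] = (-12) / L[1][1] = -3.
Step 3: L[2][2] = √(4) = 2.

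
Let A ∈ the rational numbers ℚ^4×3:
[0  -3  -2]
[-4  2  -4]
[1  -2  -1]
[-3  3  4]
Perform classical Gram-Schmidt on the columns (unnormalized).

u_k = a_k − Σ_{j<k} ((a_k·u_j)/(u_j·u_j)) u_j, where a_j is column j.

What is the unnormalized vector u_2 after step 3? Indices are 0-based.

u_2 = (53/35, -86/35, 13/35, 17/5)

Step 1: u_0 = a_0 = (0, -4, 1, -3).
Step 2: u_1 = a_1 − (-19/26)·u_0 = (-3, -12/13, -33/26, 21/26).
Step 3: u_2 = a_2 − (3/26)·u_0 − (41/35)·u_1 = (53/35, -86/35, 13/35, 17/5).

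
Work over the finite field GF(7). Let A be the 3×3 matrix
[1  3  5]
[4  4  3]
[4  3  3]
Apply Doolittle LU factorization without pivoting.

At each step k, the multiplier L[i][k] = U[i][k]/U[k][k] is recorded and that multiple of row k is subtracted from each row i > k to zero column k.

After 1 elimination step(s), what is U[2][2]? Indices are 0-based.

U[2][2] = 4

Step 1: pivot at (0,0) is 1.
  row1 ← row1 − (4)·row0  ⇒  L[1][0]=4, U row1=(0, 6, 4)
  row2 ← row2 − (4)·row0  ⇒  L[2][0]=4, U row2=(0, 5, 4)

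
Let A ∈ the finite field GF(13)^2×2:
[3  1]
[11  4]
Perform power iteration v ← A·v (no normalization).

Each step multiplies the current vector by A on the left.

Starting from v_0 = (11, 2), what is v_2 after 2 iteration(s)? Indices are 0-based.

v_2 = (0, 4)

v_0 = (11, 2).
v_1 = A·v_0 = (9, 12).
v_2 = A·v_1 = (0, 4).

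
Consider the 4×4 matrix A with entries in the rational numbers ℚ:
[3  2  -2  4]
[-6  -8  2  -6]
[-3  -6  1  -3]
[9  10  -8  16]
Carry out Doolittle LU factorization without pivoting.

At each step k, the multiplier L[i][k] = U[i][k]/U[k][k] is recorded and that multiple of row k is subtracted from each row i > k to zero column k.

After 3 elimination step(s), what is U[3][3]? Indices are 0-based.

U[3][3] = 2

[col 0] pivot 3
  R1 -= -2*R0 → (0, -4, -2, 2)  (L[1][0] := -2)
  R2 -= -1*R0 → (0, -4, -1, 1)  (L[2][0] := -1)
  R3 -= 3*R0 → (0, 4, -2, 4)  (L[3][0] := 3)
[col 1] pivot -4
  R2 -= 1*R1 → (0, 0, 1, -1)  (L[2][1] := 1)
  R3 -= -1*R1 → (0, 0, -4, 6)  (L[3][1] := -1)
[col 2] pivot 1
  R3 -= -4*R2 → (0, 0, 0, 2)  (L[3][2] := -4)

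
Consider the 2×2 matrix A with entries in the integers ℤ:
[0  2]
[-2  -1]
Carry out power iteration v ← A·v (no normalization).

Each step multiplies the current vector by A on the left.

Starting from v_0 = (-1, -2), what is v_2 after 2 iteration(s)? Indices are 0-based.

v_0 = (-1, -2).
v_1 = A·v_0 = (-4, 4).
v_2 = A·v_1 = (8, 4).

v_2 = (8, 4)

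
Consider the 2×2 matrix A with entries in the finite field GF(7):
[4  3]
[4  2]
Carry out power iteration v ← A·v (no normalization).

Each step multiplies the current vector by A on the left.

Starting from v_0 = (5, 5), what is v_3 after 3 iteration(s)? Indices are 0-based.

v_3 = (1, 4)

v_0 = (5, 5).
v_1 = A·v_0 = (0, 2).
v_2 = A·v_1 = (6, 4).
v_3 = A·v_2 = (1, 4).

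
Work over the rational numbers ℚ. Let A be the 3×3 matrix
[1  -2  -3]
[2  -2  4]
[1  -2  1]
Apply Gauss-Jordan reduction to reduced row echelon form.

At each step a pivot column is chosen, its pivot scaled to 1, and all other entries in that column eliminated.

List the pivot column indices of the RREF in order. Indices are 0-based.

[1] R0 /= 1  ⇒  (1, -2, -3)
     R1 -= 2·R0  ⇒  (0, 2, 10)
     R2 -= 1·R0  ⇒  (0, 0, 4)
[2] R1 /= 2  ⇒  (0, 1, 5)
     R0 -= -2·R1  ⇒  (1, 0, 7)
[3] R2 /= 4  ⇒  (0, 0, 1)
     R0 -= 7·R2  ⇒  (1, 0, 0)
     R1 -= 5·R2  ⇒  (0, 1, 0)

pivot columns: 0, 1, 2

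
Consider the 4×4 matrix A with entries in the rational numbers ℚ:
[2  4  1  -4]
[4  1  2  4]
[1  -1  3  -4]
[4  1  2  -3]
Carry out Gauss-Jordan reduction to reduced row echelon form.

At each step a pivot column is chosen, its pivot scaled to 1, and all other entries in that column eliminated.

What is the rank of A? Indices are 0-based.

rank = 4

step 1: normalize row 0 (÷2) = (1, 2, 1/2, -2)
  row 1: subtract 4×row0 = (0, -7, 0, 12)
  row 2: subtract 1×row0 = (0, -3, 5/2, -2)
  row 3: subtract 4×row0 = (0, -7, 0, 5)
step 2: normalize row 1 (÷-7) = (0, 1, 0, -12/7)
  row 0: subtract 2×row1 = (1, 0, 1/2, 10/7)
  row 2: subtract -3×row1 = (0, 0, 5/2, -50/7)
  row 3: subtract -7×row1 = (0, 0, 0, -7)
step 3: normalize row 2 (÷5/2) = (0, 0, 1, -20/7)
  row 0: subtract 1/2×row2 = (1, 0, 0, 20/7)
step 4: normalize row 3 (÷-7) = (0, 0, 0, 1)
  row 0: subtract 20/7×row3 = (1, 0, 0, 0)
  row 1: subtract -12/7×row3 = (0, 1, 0, 0)
  row 2: subtract -20/7×row3 = (0, 0, 1, 0)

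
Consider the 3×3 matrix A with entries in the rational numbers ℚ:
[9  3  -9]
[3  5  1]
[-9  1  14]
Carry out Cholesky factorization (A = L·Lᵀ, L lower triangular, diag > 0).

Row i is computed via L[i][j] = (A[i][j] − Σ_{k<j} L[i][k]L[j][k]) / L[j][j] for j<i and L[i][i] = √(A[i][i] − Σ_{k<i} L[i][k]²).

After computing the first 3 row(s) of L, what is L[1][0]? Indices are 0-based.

L[1][0] = 1

Step 1: L[0][0] = √(9) = 3.
  L[1][0] = (3) / L[0][0] = 1.
Step 2: L[1][1] = √(4) = 2.
  L[2][0] = (-9) / L[0][0] = -3.
  L[2][1] = (4) / L[1][1] = 2.
Step 3: L[2][2] = √(1) = 1.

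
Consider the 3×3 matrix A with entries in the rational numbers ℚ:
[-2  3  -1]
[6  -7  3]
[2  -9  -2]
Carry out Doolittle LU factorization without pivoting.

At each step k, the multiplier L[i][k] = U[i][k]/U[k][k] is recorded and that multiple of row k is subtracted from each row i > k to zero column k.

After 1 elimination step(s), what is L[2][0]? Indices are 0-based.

L[2][0] = -1

k=0: U[0][0]=-2
  eliminate (1,0): mult=-3, new row 1: (0, 2, 0); set L[1][0]=-3
  eliminate (2,0): mult=-1, new row 2: (0, -6, -3); set L[2][0]=-1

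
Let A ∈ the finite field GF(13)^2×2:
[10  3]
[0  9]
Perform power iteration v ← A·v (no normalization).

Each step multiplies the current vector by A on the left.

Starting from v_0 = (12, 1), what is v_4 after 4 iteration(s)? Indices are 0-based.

v_0 = (12, 1).
v_1 = A·v_0 = (6, 9).
v_2 = A·v_1 = (9, 3).
v_3 = A·v_2 = (8, 1).
v_4 = A·v_3 = (5, 9).

v_4 = (5, 9)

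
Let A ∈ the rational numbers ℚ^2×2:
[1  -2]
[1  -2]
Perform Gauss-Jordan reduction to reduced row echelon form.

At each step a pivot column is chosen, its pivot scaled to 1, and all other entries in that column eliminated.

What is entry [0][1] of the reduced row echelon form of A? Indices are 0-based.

step 1: normalize row 0 (÷1) = (1, -2)
  row 1: subtract 1×row0 = (0, 0)
skip col 1 (zero from row 1)

M[0][1] = -2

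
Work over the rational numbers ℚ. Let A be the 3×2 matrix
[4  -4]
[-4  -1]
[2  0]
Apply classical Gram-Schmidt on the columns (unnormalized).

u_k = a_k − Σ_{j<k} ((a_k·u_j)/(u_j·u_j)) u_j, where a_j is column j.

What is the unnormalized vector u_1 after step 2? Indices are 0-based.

Step 1: u_0 = a_0 = (4, -4, 2).
Step 2: u_1 = a_1 − (-1/3)·u_0 = (-8/3, -7/3, 2/3).

u_1 = (-8/3, -7/3, 2/3)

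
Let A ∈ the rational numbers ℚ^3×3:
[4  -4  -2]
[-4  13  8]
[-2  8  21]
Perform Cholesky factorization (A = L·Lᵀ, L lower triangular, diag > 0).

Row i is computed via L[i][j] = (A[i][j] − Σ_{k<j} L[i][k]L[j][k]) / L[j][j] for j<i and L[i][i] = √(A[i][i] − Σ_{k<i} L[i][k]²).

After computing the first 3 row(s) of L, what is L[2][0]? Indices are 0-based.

Step 1: L[0][0] = √(4) = 2.
  L[1][0] = (-4) / L[0][0] = -2.
Step 2: L[1][1] = √(9) = 3.
  L[2][0] = (-2) / L[0][0] = -1.
  L[2][1] = (6) / L[1][1] = 2.
Step 3: L[2][2] = √(16) = 4.

L[2][0] = -1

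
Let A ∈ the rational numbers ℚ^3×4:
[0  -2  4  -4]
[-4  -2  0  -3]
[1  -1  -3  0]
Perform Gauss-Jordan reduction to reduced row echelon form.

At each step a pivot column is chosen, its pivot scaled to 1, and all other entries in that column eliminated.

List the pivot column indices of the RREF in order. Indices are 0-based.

step 1: exchange rows 0,1
step 1: normalize row 0 (÷-4) = (1, 1/2, 0, 3/4)
  row 2: subtract 1×row0 = (0, -3/2, -3, -3/4)
step 2: normalize row 1 (÷-2) = (0, 1, -2, 2)
  row 0: subtract 1/2×row1 = (1, 0, 1, -1/4)
  row 2: subtract -3/2×row1 = (0, 0, -6, 9/4)
step 3: normalize row 2 (÷-6) = (0, 0, 1, -3/8)
  row 0: subtract 1×row2 = (1, 0, 0, 1/8)
  row 1: subtract -2×row2 = (0, 1, 0, 5/4)

pivot columns: 0, 1, 2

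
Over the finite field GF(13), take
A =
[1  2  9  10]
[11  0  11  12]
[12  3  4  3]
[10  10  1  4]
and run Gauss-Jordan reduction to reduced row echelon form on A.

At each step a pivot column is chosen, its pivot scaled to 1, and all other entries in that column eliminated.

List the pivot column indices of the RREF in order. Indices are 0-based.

pivot columns: 0, 1, 2, 3

step 1: normalize row 0 (÷1) = (1, 2, 9, 10)
  row 1: subtract 11×row0 = (0, 4, 3, 6)
  row 2: subtract 12×row0 = (0, 5, 0, 0)
  row 3: subtract 10×row0 = (0, 3, 2, 8)
step 2: normalize row 1 (÷4) = (0, 1, 4, 8)
  row 0: subtract 2×row1 = (1, 0, 1, 7)
  row 2: subtract 5×row1 = (0, 0, 6, 12)
  row 3: subtract 3×row1 = (0, 0, 3, 10)
step 3: normalize row 2 (÷6) = (0, 0, 1, 2)
  row 0: subtract 1×row2 = (1, 0, 0, 5)
  row 1: subtract 4×row2 = (0, 1, 0, 0)
  row 3: subtract 3×row2 = (0, 0, 0, 4)
step 4: normalize row 3 (÷4) = (0, 0, 0, 1)
  row 0: subtract 5×row3 = (1, 0, 0, 0)
  row 2: subtract 2×row3 = (0, 0, 1, 0)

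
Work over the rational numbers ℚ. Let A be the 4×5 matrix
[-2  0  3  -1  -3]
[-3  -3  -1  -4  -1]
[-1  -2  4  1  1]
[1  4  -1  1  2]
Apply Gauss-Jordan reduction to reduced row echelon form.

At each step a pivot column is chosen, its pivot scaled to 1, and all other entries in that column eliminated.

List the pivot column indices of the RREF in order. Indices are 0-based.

pivot columns: 0, 1, 2, 3

[1] R0 /= -2  ⇒  (1, 0, -3/2, 1/2, 3/2)
     R1 -= -3·R0  ⇒  (0, -3, -11/2, -5/2, 7/2)
     R2 -= -1·R0  ⇒  (0, -2, 5/2, 3/2, 5/2)
     R3 -= 1·R0  ⇒  (0, 4, 1/2, 1/2, 1/2)
[2] R1 /= -3  ⇒  (0, 1, 11/6, 5/6, -7/6)
     R2 -= -2·R1  ⇒  (0, 0, 37/6, 19/6, 1/6)
     R3 -= 4·R1  ⇒  (0, 0, -41/6, -17/6, 31/6)
[3] R2 /= 37/6  ⇒  (0, 0, 1, 19/37, 1/37)
     R0 -= -3/2·R2  ⇒  (1, 0, 0, 47/37, 57/37)
     R1 -= 11/6·R2  ⇒  (0, 1, 0, -4/37, -45/37)
     R3 -= -41/6·R2  ⇒  (0, 0, 0, 25/37, 198/37)
[4] R3 /= 25/37  ⇒  (0, 0, 0, 1, 198/25)
     R0 -= 47/37·R3  ⇒  (1, 0, 0, 0, -213/25)
     R1 -= -4/37·R3  ⇒  (0, 1, 0, 0, -9/25)
     R2 -= 19/37·R3  ⇒  (0, 0, 1, 0, -101/25)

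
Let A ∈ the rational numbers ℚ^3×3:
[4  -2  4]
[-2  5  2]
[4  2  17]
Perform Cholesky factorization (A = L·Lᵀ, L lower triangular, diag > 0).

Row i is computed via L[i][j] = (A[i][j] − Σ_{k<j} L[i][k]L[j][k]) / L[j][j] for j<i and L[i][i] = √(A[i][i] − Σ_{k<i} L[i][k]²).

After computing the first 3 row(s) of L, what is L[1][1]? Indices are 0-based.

L[1][1] = 2

Step 1: L[0][0] = √(4) = 2.
  L[1][0] = (-2) / L[0][0] = -1.
Step 2: L[1][1] = √(4) = 2.
  L[2][0] = (4) / L[0][0] = 2.
  L[2][1] = (4) / L[1][1] = 2.
Step 3: L[2][2] = √(9) = 3.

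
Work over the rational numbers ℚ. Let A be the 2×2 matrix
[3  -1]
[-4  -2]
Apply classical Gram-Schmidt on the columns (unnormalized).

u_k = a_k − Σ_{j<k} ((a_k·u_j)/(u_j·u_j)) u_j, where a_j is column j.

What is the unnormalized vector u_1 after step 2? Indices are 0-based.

u_1 = (-8/5, -6/5)

Step 1: u_0 = a_0 = (3, -4).
Step 2: u_1 = a_1 − (1/5)·u_0 = (-8/5, -6/5).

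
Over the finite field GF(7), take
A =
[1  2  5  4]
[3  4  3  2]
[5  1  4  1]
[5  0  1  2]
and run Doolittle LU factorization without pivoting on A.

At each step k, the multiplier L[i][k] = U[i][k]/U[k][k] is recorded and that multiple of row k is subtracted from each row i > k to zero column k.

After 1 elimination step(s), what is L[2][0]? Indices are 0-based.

Step 1: pivot at (0,0) is 1.
  row1 ← row1 − (3)·row0  ⇒  L[1][0]=3, U row1=(0, 5, 2, 4)
  row2 ← row2 − (5)·row0  ⇒  L[2][0]=5, U row2=(0, 5, 0, 2)
  row3 ← row3 − (5)·row0  ⇒  L[3][0]=5, U row3=(0, 4, 4, 3)

L[2][0] = 5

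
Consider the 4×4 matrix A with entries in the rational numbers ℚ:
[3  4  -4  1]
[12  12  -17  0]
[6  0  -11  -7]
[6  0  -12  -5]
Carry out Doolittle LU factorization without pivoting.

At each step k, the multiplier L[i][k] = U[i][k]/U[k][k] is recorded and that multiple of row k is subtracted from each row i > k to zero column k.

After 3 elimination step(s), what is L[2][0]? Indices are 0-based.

Step 1: pivot at (0,0) is 3.
  row1 ← row1 − (4)·row0  ⇒  L[1][0]=4, U row1=(0, -4, -1, -4)
  row2 ← row2 − (2)·row0  ⇒  L[2][0]=2, U row2=(0, -8, -3, -9)
  row3 ← row3 − (2)·row0  ⇒  L[3][0]=2, U row3=(0, -8, -4, -7)
Step 2: pivot at (1,1) is -4.
  row2 ← row2 − (2)·row1  ⇒  L[2][1]=2, U row2=(0, 0, -1, -1)
  row3 ← row3 − (2)·row1  ⇒  L[3][1]=2, U row3=(0, 0, -2, 1)
Step 3: pivot at (2,2) is -1.
  row3 ← row3 − (2)·row2  ⇒  L[3][2]=2, U row3=(0, 0, 0, 3)

L[2][0] = 2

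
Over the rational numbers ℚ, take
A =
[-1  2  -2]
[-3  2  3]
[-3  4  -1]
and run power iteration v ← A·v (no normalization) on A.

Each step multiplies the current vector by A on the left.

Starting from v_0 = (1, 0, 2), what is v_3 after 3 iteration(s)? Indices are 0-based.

v_3 = (-73, 45, -71)

v_0 = (1, 0, 2).
v_1 = A·v_0 = (-5, 3, -5).
v_2 = A·v_1 = (21, 6, 32).
v_3 = A·v_2 = (-73, 45, -71).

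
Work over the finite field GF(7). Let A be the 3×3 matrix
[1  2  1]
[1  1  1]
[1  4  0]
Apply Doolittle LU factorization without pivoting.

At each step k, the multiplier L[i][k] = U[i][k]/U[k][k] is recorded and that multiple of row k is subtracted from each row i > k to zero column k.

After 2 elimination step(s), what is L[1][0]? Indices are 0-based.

L[1][0] = 1

Step 1: pivot at (0,0) is 1.
  row1 ← row1 − (1)·row0  ⇒  L[1][0]=1, U row1=(0, 6, 0)
  row2 ← row2 − (1)·row0  ⇒  L[2][0]=1, U row2=(0, 2, 6)
Step 2: pivot at (1,1) is 6.
  row2 ← row2 − (5)·row1  ⇒  L[2][1]=5, U row2=(0, 0, 6)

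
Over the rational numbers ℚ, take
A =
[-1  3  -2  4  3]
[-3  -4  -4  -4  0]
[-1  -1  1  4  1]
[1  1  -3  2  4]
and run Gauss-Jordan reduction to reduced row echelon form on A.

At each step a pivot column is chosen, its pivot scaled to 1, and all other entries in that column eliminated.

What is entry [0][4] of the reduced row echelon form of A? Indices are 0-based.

M[0][4] = 82/157

step 1: normalize row 0 (÷-1) = (1, -3, 2, -4, -3)
  row 1: subtract -3×row0 = (0, -13, 2, -16, -9)
  row 2: subtract -1×row0 = (0, -4, 3, 0, -2)
  row 3: subtract 1×row0 = (0, 4, -5, 6, 7)
step 2: normalize row 1 (÷-13) = (0, 1, -2/13, 16/13, 9/13)
  row 0: subtract -3×row1 = (1, 0, 20/13, -4/13, -12/13)
  row 2: subtract -4×row1 = (0, 0, 31/13, 64/13, 10/13)
  row 3: subtract 4×row1 = (0, 0, -57/13, 14/13, 55/13)
step 3: normalize row 2 (÷31/13) = (0, 0, 1, 64/31, 10/31)
  row 0: subtract 20/13×row2 = (1, 0, 0, -108/31, -44/31)
  row 1: subtract -2/13×row2 = (0, 1, 0, 48/31, 23/31)
  row 3: subtract -57/13×row2 = (0, 0, 0, 314/31, 175/31)
step 4: normalize row 3 (÷314/31) = (0, 0, 0, 1, 175/314)
  row 0: subtract -108/31×row3 = (1, 0, 0, 0, 82/157)
  row 1: subtract 48/31×row3 = (0, 1, 0, 0, -19/157)
  row 2: subtract 64/31×row3 = (0, 0, 1, 0, -130/157)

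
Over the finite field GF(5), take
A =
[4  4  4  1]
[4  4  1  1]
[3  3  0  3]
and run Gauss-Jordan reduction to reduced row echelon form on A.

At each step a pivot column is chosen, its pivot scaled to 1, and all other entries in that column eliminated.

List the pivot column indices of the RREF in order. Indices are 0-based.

pivot columns: 0, 2, 3

pivot(0,0)=4: scale R0 → (1, 1, 1, 4)
  clear (1,0): R1 −= (4)R0 → (0, 0, 2, 0)
  clear (2,0): R2 −= (3)R0 → (0, 0, 2, 1)
col 1: no nonzero at/below row 1; advance.
pivot(1,2)=2: scale R1 → (0, 0, 1, 0)
  clear (0,2): R0 −= (1)R1 → (1, 1, 0, 4)
  clear (2,2): R2 −= (2)R1 → (0, 0, 0, 1)
pivot(2,3)=1: scale R2 → (0, 0, 0, 1)
  clear (0,3): R0 −= (4)R2 → (1, 1, 0, 0)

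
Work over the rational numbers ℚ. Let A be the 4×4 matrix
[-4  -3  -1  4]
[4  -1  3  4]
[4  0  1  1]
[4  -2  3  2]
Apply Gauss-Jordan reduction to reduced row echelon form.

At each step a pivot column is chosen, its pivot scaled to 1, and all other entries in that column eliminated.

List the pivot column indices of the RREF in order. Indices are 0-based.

pivot(0,0)=-4: scale R0 → (1, 3/4, 1/4, -1)
  clear (1,0): R1 −= (4)R0 → (0, -4, 2, 8)
  clear (2,0): R2 −= (4)R0 → (0, -3, 0, 5)
  clear (3,0): R3 −= (4)R0 → (0, -5, 2, 6)
pivot(1,1)=-4: scale R1 → (0, 1, -1/2, -2)
  clear (0,1): R0 −= (3/4)R1 → (1, 0, 5/8, 1/2)
  clear (2,1): R2 −= (-3)R1 → (0, 0, -3/2, -1)
  clear (3,1): R3 −= (-5)R1 → (0, 0, -1/2, -4)
pivot(2,2)=-3/2: scale R2 → (0, 0, 1, 2/3)
  clear (0,2): R0 −= (5/8)R2 → (1, 0, 0, 1/12)
  clear (1,2): R1 −= (-1/2)R2 → (0, 1, 0, -5/3)
  clear (3,2): R3 −= (-1/2)R2 → (0, 0, 0, -11/3)
pivot(3,3)=-11/3: scale R3 → (0, 0, 0, 1)
  clear (0,3): R0 −= (1/12)R3 → (1, 0, 0, 0)
  clear (1,3): R1 −= (-5/3)R3 → (0, 1, 0, 0)
  clear (2,3): R2 −= (2/3)R3 → (0, 0, 1, 0)

pivot columns: 0, 1, 2, 3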